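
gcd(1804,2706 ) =902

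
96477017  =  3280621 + 93196396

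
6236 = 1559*4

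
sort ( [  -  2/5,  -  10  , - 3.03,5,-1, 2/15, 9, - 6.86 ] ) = [ - 10,  -  6.86,-3.03, - 1, - 2/5,2/15, 5,9 ] 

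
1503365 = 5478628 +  - 3975263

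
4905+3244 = 8149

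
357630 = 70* 5109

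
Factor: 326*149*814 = 2^2*11^1*37^1*149^1*163^1=39539236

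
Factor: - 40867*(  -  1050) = 42910350 = 2^1*3^1*5^2*7^1*40867^1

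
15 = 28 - 13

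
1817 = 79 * 23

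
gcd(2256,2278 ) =2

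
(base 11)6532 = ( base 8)20662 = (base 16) 21B2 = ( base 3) 102211111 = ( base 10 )8626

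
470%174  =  122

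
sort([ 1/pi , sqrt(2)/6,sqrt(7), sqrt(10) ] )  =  [ sqrt ( 2 ) /6,1/pi, sqrt(7), sqrt( 10 )] 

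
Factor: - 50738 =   -  2^1*23^1*1103^1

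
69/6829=69/6829 = 0.01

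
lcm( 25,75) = 75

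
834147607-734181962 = 99965645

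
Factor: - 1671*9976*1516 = -2^5 * 3^1*29^1*43^1* 379^1*557^1 = -  25271562336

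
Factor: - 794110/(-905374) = 397055/452687 = 5^1 * 79411^1*452687^( - 1)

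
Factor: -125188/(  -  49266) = 2^1*3^( - 2 ) * 23^ (-1 )*263^1=526/207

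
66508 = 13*5116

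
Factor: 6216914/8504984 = 2^( - 2)*11^1 *19^1*107^1* 139^1 * 1063123^( - 1) = 3108457/4252492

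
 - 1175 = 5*( - 235)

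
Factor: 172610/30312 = 2^( - 2)*3^( - 2)*5^1*41^1 = 205/36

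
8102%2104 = 1790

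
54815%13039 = 2659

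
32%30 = 2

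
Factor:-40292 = -2^2 * 7^1*1439^1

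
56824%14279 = 13987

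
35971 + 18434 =54405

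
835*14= 11690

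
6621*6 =39726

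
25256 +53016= 78272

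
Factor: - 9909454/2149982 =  - 41^1*120847^1*1074991^ ( - 1)  =  - 4954727/1074991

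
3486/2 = 1743 = 1743.00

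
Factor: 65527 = 7^1*11^1*23^1*37^1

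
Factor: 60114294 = 2^1*3^2*283^1*11801^1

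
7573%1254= 49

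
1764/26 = 67+11/13=67.85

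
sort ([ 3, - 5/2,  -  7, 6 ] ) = [ - 7,-5/2,3, 6]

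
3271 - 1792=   1479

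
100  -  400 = - 300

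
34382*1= 34382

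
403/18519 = 403/18519= 0.02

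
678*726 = 492228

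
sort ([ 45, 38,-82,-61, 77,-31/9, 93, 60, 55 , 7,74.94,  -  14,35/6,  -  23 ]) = [ - 82, - 61, - 23, - 14, - 31/9, 35/6, 7,38, 45, 55, 60, 74.94, 77,93 ] 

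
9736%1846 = 506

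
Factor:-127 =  -127^1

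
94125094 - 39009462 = 55115632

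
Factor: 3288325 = 5^2 * 31^1 * 4243^1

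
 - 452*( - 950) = 429400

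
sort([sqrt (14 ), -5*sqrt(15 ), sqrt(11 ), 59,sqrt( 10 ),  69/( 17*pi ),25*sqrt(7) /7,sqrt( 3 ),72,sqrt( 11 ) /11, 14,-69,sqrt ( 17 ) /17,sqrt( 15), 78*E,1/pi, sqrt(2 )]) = [ - 69, - 5 * sqrt (15), sqrt( 17 ) /17,sqrt (11 )/11, 1/pi , 69/( 17 * pi), sqrt (2 ),sqrt (3 ),sqrt (10 ),sqrt ( 11) , sqrt(14), sqrt(15 ), 25 * sqrt(7 ) /7,14,  59,72,78*E] 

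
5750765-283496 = 5467269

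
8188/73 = 112 +12/73 = 112.16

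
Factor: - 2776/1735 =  - 8/5 = -2^3*5^(-1) 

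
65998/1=65998=65998.00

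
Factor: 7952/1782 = 2^3 * 3^ ( - 4)* 7^1*11^(-1 )*71^1 = 3976/891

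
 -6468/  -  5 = 6468/5 = 1293.60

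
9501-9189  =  312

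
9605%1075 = 1005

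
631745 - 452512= 179233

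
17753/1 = 17753 = 17753.00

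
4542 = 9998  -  5456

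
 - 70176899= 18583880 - 88760779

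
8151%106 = 95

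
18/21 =6/7 = 0.86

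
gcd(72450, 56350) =8050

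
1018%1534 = 1018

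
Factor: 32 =2^5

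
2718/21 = 129+3/7 = 129.43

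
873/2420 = 873/2420 = 0.36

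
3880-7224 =-3344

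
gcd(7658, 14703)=1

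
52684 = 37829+14855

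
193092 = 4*48273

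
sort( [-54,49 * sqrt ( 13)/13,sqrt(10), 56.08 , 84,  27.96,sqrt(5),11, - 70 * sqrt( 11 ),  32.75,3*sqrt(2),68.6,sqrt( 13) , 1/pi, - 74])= [-70 * sqrt(11) ,-74, - 54, 1/pi,sqrt(5 ) , sqrt( 10), sqrt ( 13) , 3* sqrt(2 ) , 11,49*sqrt ( 13)/13, 27.96,32.75,56.08 , 68.6 , 84]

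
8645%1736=1701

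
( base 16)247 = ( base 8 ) 1107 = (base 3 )210121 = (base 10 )583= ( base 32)i7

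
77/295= 77/295 = 0.26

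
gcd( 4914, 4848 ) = 6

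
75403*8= 603224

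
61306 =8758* 7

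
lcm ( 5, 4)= 20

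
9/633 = 3/211 = 0.01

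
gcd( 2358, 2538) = 18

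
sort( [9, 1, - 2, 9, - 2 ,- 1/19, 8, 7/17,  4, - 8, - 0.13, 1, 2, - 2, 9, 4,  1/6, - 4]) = [ - 8, - 4,  -  2 , - 2, - 2, - 0.13, - 1/19, 1/6,7/17,1,  1,2 , 4, 4, 8,  9,  9 , 9 ] 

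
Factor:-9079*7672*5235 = -2^3*3^1*5^1*7^2*137^1*349^1*1297^1 = - 364639150680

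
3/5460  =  1/1820 = 0.00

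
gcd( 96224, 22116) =388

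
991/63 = 15+46/63= 15.73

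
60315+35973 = 96288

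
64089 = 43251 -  - 20838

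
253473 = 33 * 7681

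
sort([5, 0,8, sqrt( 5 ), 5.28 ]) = [0, sqrt( 5 ),5, 5.28, 8]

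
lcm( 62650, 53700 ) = 375900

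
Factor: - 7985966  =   - 2^1*19^1*210157^1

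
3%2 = 1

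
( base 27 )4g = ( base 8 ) 174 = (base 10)124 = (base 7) 235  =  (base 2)1111100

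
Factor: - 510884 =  - 2^2*11^1*17^1*683^1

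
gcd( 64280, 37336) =8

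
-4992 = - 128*39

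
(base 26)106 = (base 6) 3054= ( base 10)682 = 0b1010101010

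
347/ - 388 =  - 347/388= - 0.89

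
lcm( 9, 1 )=9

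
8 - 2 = 6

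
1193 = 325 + 868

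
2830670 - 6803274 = -3972604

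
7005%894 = 747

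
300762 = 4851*62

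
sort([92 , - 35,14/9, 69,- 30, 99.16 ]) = [ - 35, - 30, 14/9,69,92,99.16 ] 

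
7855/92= 85+35/92 = 85.38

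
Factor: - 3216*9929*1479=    - 2^4*3^2*17^1*29^1*67^1*9929^1 = - 47226931056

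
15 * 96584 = 1448760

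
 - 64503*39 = -2515617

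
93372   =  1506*62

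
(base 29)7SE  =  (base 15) 1EC8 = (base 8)15071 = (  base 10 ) 6713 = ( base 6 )51025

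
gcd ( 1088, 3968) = 64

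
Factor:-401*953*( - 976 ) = 2^4*61^1*401^1*953^1 = 372981328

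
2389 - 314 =2075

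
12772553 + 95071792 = 107844345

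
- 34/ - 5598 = 17/2799 = 0.01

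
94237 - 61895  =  32342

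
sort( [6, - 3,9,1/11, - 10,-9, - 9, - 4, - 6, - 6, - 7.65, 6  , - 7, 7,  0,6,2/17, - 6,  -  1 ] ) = [  -  10, - 9 , - 9, - 7.65, - 7, - 6, - 6, - 6, - 4,-3, - 1,0,1/11,2/17 , 6,6, 6,7,9]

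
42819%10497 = 831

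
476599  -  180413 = 296186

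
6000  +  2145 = 8145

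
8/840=1/105 =0.01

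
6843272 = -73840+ 6917112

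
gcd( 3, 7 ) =1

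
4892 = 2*2446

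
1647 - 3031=-1384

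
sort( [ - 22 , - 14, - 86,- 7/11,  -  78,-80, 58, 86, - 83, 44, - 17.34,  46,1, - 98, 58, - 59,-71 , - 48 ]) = [ - 98, -86, - 83, - 80,-78 ,  -  71, - 59, - 48, - 22, -17.34, - 14, - 7/11, 1, 44, 46,58,58 , 86 ]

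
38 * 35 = 1330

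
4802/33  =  4802/33 = 145.52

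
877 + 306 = 1183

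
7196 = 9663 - 2467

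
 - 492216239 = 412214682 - 904430921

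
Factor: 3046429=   313^1 * 9733^1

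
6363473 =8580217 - 2216744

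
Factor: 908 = 2^2*227^1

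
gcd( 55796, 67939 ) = 1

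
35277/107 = 35277/107 = 329.69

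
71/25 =2 + 21/25 = 2.84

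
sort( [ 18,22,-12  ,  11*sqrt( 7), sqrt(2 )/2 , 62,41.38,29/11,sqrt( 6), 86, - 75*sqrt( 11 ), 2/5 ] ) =[-75*sqrt(11), - 12,  2/5 , sqrt (2)/2,  sqrt(6), 29/11, 18,22,11 * sqrt (7), 41.38,62  ,  86]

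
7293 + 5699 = 12992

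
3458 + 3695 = 7153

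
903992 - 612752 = 291240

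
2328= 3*776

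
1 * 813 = 813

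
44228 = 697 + 43531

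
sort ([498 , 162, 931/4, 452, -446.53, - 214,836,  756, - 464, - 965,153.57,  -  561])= [ - 965, - 561, - 464, - 446.53, - 214,153.57, 162,931/4,452 , 498,  756,836]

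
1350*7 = 9450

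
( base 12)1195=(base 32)1u1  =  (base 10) 1985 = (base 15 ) 8c5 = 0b11111000001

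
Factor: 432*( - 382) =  -165024 = - 2^5 * 3^3*191^1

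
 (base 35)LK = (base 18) 25h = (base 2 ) 1011110011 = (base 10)755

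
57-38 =19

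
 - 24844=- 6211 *4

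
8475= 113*75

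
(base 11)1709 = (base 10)2187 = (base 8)4213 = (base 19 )612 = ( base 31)28h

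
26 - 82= - 56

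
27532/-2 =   -  13766+0/1 = - 13766.00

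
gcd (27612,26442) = 234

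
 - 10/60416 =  - 5/30208= - 0.00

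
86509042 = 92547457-6038415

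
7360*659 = 4850240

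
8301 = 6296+2005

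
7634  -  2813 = 4821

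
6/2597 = 6/2597 = 0.00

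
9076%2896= 388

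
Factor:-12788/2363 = -2^2*17^(  -  1)*23^1  =  - 92/17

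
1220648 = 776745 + 443903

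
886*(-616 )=  -  545776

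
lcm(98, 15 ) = 1470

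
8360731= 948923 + 7411808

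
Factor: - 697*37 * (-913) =11^1*17^1*37^1*41^1*83^1= 23545357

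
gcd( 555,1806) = 3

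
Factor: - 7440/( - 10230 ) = 8/11 = 2^3*11^( - 1 ) 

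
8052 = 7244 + 808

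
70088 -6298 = 63790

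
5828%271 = 137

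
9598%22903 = 9598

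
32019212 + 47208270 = 79227482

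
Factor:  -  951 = -3^1*317^1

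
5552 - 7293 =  - 1741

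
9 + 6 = 15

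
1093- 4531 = -3438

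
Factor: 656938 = 2^1*227^1  *  1447^1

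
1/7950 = 1/7950 = 0.00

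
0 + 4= 4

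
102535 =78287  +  24248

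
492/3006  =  82/501 = 0.16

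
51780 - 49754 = 2026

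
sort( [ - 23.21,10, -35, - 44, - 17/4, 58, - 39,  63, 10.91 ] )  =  [ - 44, - 39,-35, - 23.21, - 17/4,10 , 10.91, 58,63] 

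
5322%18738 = 5322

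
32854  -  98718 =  - 65864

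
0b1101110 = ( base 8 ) 156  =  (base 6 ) 302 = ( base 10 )110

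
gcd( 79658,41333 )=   1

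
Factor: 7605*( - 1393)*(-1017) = 3^4*5^1*7^1*13^2*113^1*199^1  =  10773859005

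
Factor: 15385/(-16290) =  - 2^ ( - 1 )* 3^ ( -2)*17^1 = - 17/18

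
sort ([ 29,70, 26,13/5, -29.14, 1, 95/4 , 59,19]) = [ -29.14,  1, 13/5,19,95/4, 26,29 , 59, 70]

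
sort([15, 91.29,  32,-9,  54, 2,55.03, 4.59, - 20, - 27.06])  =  [ - 27.06, - 20, - 9,  2 , 4.59, 15, 32, 54, 55.03, 91.29]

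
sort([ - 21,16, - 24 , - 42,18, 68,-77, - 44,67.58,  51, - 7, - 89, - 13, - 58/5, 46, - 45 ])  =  [ - 89, - 77,-45, - 44,-42,-24, - 21,  -  13,-58/5, - 7, 16, 18, 46, 51,67.58,  68] 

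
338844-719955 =  -  381111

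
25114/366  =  68 + 113/183=68.62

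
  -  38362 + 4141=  - 34221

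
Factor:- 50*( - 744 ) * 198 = 2^5*3^3*5^2*11^1*31^1   =  7365600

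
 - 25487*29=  - 739123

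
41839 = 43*973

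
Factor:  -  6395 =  - 5^1*1279^1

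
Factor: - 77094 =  - 2^1*3^2  *  4283^1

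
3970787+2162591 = 6133378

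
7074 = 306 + 6768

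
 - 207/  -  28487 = 207/28487 = 0.01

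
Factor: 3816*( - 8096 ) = - 30894336 = - 2^8*3^2*11^1*23^1*53^1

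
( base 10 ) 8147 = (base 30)91H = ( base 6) 101415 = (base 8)17723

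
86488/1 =86488=86488.00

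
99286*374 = 37132964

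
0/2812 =0 = 0.00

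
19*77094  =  1464786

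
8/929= 8/929 =0.01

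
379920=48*7915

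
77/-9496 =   -  77/9496 = - 0.01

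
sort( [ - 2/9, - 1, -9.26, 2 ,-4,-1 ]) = [ - 9.26,-4, - 1, - 1,- 2/9,2]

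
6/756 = 1/126 = 0.01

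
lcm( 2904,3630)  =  14520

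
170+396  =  566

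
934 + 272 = 1206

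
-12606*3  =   - 37818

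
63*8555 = 538965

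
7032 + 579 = 7611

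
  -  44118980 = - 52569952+8450972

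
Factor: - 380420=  -2^2*5^1*23^1 * 827^1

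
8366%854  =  680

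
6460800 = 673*9600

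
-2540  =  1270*( - 2 ) 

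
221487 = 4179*53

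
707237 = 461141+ 246096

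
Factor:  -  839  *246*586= - 2^2 * 3^1*41^1 * 293^1*839^1 = - 120946884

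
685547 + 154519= 840066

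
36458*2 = 72916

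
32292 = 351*92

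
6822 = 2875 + 3947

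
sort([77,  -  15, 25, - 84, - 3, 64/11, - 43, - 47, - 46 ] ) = [- 84, - 47, - 46,  -  43,  -  15,-3, 64/11,25, 77 ]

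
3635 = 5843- 2208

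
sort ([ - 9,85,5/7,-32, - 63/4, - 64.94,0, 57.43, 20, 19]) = [ - 64.94, -32,-63/4, - 9,  0 , 5/7,19, 20,57.43, 85]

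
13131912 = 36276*362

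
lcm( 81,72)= 648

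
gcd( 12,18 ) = 6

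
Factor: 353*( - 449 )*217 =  - 34393849 = - 7^1*31^1*353^1*449^1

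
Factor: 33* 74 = 2^1*3^1*11^1*37^1 = 2442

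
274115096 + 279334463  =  553449559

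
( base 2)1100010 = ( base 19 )53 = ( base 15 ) 68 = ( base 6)242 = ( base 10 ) 98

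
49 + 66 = 115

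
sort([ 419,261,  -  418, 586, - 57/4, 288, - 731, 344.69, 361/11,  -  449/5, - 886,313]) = [ - 886, - 731, - 418, - 449/5, - 57/4, 361/11, 261, 288,313,344.69,419,  586]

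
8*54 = 432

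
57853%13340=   4493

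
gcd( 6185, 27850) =5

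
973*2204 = 2144492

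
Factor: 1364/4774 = 2^1*7^( - 1)=2/7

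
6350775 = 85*74715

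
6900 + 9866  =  16766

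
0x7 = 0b111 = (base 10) 7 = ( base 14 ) 7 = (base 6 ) 11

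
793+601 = 1394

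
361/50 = 7+ 11/50 = 7.22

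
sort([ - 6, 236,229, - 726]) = [ - 726, - 6,229, 236] 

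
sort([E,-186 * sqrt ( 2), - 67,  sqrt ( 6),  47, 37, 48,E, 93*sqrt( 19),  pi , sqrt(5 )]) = [- 186* sqrt(2), - 67, sqrt( 5 ), sqrt( 6),  E, E,pi, 37,47,48 , 93 * sqrt( 19)]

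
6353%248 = 153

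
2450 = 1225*2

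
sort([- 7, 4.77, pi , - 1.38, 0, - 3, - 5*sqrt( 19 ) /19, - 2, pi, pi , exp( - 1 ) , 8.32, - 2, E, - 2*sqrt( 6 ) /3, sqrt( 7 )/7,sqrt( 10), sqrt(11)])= [ - 7 , - 3,- 2, - 2, - 2*sqrt( 6) /3, - 1.38, - 5 * sqrt( 19) /19, 0,  exp( - 1 ),sqrt( 7 ) /7,E,pi, pi,pi,  sqrt(10), sqrt( 11) , 4.77,8.32]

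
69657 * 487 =33922959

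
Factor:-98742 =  - 2^1*3^1*  7^1*2351^1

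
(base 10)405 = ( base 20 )105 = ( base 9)500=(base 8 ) 625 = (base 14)20d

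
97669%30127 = 7288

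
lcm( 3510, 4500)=175500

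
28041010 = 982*28555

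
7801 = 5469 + 2332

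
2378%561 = 134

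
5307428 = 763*6956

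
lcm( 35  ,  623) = 3115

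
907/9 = 100 + 7/9=100.78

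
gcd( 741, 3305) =1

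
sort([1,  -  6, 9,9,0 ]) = [ - 6, 0,1,9,9]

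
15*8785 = 131775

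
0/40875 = 0 = 0.00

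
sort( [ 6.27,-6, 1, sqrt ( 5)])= [-6,1,  sqrt( 5 ), 6.27]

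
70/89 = 70/89 = 0.79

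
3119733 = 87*35859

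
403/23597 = 403/23597 = 0.02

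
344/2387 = 344/2387 = 0.14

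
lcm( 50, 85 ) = 850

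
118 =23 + 95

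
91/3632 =91/3632  =  0.03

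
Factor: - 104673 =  - 3^1*23^1  *  37^1*41^1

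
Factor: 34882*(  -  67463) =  - 2^1 * 11^1*107^1*163^1*6133^1 = -2353244366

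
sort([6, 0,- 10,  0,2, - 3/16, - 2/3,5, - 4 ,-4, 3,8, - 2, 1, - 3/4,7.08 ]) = [ - 10 , - 4, - 4, - 2, - 3/4, - 2/3, - 3/16, 0,0,1, 2,3, 5, 6,7.08, 8] 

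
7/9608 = 7/9608=   0.00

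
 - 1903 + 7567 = 5664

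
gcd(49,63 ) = 7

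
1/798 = 1/798 = 0.00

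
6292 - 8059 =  - 1767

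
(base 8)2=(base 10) 2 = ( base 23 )2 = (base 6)2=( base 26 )2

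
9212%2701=1109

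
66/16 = 33/8   =  4.12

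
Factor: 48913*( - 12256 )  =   - 599477728 =-  2^5*41^1 * 383^1*1193^1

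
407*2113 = 859991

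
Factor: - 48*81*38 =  - 2^5*3^5*19^1 = - 147744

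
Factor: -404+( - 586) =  - 990 = - 2^1*3^2 * 5^1*11^1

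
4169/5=4169/5 = 833.80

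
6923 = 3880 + 3043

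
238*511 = 121618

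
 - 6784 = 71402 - 78186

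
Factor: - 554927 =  - 554927^1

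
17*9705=164985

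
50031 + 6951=56982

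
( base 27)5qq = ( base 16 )1115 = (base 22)90h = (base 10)4373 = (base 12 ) 2645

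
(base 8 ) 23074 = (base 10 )9788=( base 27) DBE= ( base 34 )8FU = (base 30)AQ8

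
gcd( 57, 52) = 1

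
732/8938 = 366/4469 = 0.08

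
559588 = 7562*74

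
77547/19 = 4081+8/19=4081.42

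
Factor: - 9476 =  - 2^2*23^1*103^1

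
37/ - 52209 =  - 1+52172/52209 = -  0.00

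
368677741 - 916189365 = -547511624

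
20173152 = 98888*204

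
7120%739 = 469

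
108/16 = 27/4  =  6.75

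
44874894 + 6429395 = 51304289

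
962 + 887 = 1849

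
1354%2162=1354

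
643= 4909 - 4266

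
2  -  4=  - 2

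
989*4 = 3956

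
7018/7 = 1002 + 4/7=1002.57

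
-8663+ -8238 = - 16901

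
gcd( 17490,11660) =5830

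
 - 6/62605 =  - 6/62605 =- 0.00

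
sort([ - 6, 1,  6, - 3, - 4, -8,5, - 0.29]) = [ - 8, - 6, - 4, - 3,-0.29, 1,5 , 6]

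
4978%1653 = 19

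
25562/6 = 4260 +1/3 = 4260.33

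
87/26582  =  87/26582=0.00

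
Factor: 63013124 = 2^2*941^1* 16741^1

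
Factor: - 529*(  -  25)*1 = 13225 = 5^2*23^2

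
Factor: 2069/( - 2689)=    - 2069^1*2689^( - 1)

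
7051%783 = 4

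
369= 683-314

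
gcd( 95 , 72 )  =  1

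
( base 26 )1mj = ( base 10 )1267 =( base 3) 1201221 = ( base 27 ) 1JP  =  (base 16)4F3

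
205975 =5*41195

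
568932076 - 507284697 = 61647379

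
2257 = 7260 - 5003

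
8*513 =4104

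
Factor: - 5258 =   -  2^1*11^1 *239^1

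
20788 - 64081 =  - 43293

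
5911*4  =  23644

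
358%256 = 102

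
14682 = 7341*2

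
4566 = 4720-154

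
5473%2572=329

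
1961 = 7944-5983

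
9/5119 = 9/5119  =  0.00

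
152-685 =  - 533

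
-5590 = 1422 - 7012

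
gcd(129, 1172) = 1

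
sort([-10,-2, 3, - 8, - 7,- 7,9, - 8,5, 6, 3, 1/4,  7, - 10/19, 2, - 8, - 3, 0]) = [ - 10, - 8 , - 8, - 8,-7, - 7,-3, - 2,-10/19, 0, 1/4, 2, 3,  3, 5, 6, 7,  9]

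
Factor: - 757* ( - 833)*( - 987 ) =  - 3^1*7^3*17^1*47^1*757^1 = - 622383447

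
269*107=28783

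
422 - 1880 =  - 1458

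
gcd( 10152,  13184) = 8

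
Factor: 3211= 13^2 *19^1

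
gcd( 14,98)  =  14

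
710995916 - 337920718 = 373075198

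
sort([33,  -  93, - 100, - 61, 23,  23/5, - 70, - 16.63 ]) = [ - 100,- 93, - 70, - 61,- 16.63, 23/5, 23,33]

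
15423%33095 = 15423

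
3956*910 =3599960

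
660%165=0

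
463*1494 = 691722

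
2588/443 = 5+373/443 = 5.84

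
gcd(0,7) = 7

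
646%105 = 16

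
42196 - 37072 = 5124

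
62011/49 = 1265+26/49 = 1265.53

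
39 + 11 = 50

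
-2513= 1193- 3706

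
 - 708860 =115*( - 6164) 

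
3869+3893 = 7762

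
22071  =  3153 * 7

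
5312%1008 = 272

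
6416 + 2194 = 8610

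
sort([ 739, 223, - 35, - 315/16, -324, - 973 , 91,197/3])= [ - 973,-324 ,- 35, - 315/16,197/3, 91, 223,739 ] 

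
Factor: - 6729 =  - 3^1*2243^1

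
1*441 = 441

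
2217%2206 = 11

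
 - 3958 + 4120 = 162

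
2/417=2/417 = 0.00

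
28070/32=877 + 3/16 = 877.19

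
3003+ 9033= 12036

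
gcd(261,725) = 29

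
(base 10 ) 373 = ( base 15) 19D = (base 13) 229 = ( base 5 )2443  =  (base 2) 101110101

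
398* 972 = 386856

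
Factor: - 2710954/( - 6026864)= 2^( - 3 ) * 67^1*20231^1 *376679^( - 1) = 1355477/3013432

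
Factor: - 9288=  -  2^3*3^3 * 43^1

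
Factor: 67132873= 47^1*1428359^1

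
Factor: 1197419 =47^1*73^1*349^1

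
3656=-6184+9840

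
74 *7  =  518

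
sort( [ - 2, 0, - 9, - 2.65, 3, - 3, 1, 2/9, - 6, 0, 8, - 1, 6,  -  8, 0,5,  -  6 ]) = [ - 9,  -  8,-6, - 6,  -  3,-2.65,-2, - 1,0, 0, 0, 2/9, 1,3, 5,6 , 8]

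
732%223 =63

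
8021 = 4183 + 3838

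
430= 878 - 448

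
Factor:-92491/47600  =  -13213/6800 = - 2^( - 4) * 5^(-2 )*17^(-1) * 73^1*181^1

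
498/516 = 83/86=0.97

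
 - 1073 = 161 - 1234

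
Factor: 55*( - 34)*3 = - 5610 = - 2^1*3^1*5^1*  11^1*17^1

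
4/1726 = 2/863 = 0.00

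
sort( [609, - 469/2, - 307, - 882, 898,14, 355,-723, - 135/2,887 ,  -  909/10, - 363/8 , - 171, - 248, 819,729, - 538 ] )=[-882, - 723, - 538, - 307, - 248, - 469/2, - 171, - 909/10  , - 135/2, - 363/8,  14, 355,609,729 , 819,  887 , 898]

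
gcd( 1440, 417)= 3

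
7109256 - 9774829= -2665573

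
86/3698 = 1/43=0.02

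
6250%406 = 160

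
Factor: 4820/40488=2^( - 1) * 3^ ( - 1 )*5^1*7^ ( - 1)  =  5/42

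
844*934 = 788296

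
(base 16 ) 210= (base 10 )528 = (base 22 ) 120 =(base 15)253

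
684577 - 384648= 299929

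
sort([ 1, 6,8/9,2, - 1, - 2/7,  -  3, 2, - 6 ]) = [ - 6, - 3, - 1,  -  2/7, 8/9, 1,2,2, 6] 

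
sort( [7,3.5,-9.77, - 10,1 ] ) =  [ - 10 , - 9.77,1,3.5,7] 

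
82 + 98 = 180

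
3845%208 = 101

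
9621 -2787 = 6834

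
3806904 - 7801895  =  -3994991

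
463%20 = 3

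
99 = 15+84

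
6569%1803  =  1160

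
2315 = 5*463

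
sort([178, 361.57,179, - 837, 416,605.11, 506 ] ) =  [ - 837, 178, 179, 361.57,416,  506,  605.11 ]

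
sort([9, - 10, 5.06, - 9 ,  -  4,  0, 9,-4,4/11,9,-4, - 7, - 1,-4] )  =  [ -10,-9  ,-7,-4,-4,-4,-4, - 1 , 0,4/11, 5.06, 9 , 9, 9] 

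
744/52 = 186/13 = 14.31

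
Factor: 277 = 277^1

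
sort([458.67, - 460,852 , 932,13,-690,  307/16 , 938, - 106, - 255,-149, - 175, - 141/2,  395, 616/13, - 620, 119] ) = [ - 690, - 620, - 460, - 255, - 175,-149,- 106, - 141/2,13,307/16,616/13,119 , 395,458.67, 852,  932, 938]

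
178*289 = 51442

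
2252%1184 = 1068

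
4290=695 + 3595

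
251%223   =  28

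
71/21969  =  71/21969 = 0.00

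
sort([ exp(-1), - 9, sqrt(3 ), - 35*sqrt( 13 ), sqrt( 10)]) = [  -  35*sqrt( 13), - 9, exp( - 1), sqrt( 3), sqrt( 10)] 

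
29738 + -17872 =11866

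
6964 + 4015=10979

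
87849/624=29283/208 = 140.78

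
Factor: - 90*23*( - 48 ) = 2^5* 3^3*  5^1*23^1 = 99360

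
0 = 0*19151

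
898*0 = 0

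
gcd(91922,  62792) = 2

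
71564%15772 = 8476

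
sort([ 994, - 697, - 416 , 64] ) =[-697, - 416,64, 994]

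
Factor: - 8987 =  - 11^1 * 19^1*43^1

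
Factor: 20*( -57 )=-1140= - 2^2 * 3^1*5^1*19^1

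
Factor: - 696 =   -  2^3* 3^1*29^1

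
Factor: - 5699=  - 41^1*139^1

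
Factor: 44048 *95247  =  2^4*3^2*19^1 *557^1*2753^1 = 4195439856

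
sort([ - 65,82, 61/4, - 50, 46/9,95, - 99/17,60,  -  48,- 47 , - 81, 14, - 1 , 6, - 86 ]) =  [-86, - 81, - 65, - 50, - 48, - 47, - 99/17, - 1, 46/9, 6, 14, 61/4,60, 82,95] 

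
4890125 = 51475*95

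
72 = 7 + 65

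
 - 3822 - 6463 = - 10285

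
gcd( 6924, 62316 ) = 6924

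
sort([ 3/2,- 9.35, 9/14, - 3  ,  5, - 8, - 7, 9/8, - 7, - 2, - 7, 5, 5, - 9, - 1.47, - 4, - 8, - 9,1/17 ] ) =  [  -  9.35, - 9, - 9, - 8,-8, - 7, - 7, - 7, - 4, - 3, - 2,-1.47, 1/17, 9/14, 9/8,3/2,  5, 5,5]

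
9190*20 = 183800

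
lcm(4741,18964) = 18964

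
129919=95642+34277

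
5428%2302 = 824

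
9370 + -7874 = 1496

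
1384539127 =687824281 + 696714846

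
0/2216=0 = 0.00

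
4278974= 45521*94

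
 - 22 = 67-89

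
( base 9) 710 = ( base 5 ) 4301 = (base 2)1001000000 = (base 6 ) 2400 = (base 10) 576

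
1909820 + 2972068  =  4881888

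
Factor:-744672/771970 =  - 372336/385985 = - 2^4*3^1*5^(  -  1) * 17^ (- 1 )*19^( - 1)*239^( -1)*7757^1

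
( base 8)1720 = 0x3D0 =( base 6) 4304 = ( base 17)367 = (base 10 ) 976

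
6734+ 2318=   9052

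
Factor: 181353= 3^1*61^1*991^1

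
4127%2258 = 1869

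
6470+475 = 6945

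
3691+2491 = 6182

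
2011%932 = 147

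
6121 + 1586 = 7707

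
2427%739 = 210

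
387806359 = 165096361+222709998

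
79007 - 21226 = 57781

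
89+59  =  148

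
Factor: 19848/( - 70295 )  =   - 24/85   =  - 2^3*3^1 * 5^( - 1) * 17^( - 1)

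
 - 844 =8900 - 9744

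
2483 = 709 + 1774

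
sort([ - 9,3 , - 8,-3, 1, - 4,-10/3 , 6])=[ - 9, - 8,-4, - 10/3, - 3,1,3,6 ]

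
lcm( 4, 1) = 4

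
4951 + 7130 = 12081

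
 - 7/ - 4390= 7/4390 = 0.00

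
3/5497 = 3/5497 = 0.00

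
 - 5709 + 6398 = 689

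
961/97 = 9+88/97 = 9.91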